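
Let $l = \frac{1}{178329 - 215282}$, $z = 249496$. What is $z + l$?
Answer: $\frac{9219625687}{36953} \approx 2.495 \cdot 10^{5}$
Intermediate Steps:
$l = - \frac{1}{36953}$ ($l = \frac{1}{-36953} = - \frac{1}{36953} \approx -2.7061 \cdot 10^{-5}$)
$z + l = 249496 - \frac{1}{36953} = \frac{9219625687}{36953}$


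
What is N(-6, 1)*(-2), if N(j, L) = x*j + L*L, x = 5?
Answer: 58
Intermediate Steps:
N(j, L) = L² + 5*j (N(j, L) = 5*j + L*L = 5*j + L² = L² + 5*j)
N(-6, 1)*(-2) = (1² + 5*(-6))*(-2) = (1 - 30)*(-2) = -29*(-2) = 58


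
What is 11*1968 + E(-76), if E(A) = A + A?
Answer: 21496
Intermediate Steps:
E(A) = 2*A
11*1968 + E(-76) = 11*1968 + 2*(-76) = 21648 - 152 = 21496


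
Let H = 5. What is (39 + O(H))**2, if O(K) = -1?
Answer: 1444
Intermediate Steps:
(39 + O(H))**2 = (39 - 1)**2 = 38**2 = 1444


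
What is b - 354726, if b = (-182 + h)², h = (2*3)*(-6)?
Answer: -307202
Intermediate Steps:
h = -36 (h = 6*(-6) = -36)
b = 47524 (b = (-182 - 36)² = (-218)² = 47524)
b - 354726 = 47524 - 354726 = -307202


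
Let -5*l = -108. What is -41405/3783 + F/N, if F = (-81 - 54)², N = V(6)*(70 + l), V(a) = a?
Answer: 5921665/266556 ≈ 22.215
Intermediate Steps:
l = 108/5 (l = -⅕*(-108) = 108/5 ≈ 21.600)
N = 2748/5 (N = 6*(70 + 108/5) = 6*(458/5) = 2748/5 ≈ 549.60)
F = 18225 (F = (-135)² = 18225)
-41405/3783 + F/N = -41405/3783 + 18225/(2748/5) = -41405*1/3783 + 18225*(5/2748) = -3185/291 + 30375/916 = 5921665/266556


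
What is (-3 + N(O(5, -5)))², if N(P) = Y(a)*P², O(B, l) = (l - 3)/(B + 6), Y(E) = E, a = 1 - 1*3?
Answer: 241081/14641 ≈ 16.466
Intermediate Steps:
a = -2 (a = 1 - 3 = -2)
O(B, l) = (-3 + l)/(6 + B)
N(P) = -2*P²
(-3 + N(O(5, -5)))² = (-3 - 2*(-3 - 5)²/(6 + 5)²)² = (-3 - 2*(-8/11)²)² = (-3 - 2*64/121)² = (-3 - 128/121)² = (-491/121)² = 241081/14641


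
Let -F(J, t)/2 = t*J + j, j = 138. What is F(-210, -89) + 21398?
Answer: -16258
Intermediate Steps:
F(J, t) = -276 - 2*J*t (F(J, t) = -2*(t*J + 138) = -2*(J*t + 138) = -2*(138 + J*t) = -276 - 2*J*t)
F(-210, -89) + 21398 = (-276 - 2*(-210)*(-89)) + 21398 = (-276 - 37380) + 21398 = -37656 + 21398 = -16258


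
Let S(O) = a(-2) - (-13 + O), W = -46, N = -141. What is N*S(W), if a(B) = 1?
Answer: -8460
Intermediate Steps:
S(O) = 14 - O (S(O) = 1 - (-13 + O) = 1 + (13 - O) = 14 - O)
N*S(W) = -141*(14 - 1*(-46)) = -141*(14 + 46) = -141*60 = -8460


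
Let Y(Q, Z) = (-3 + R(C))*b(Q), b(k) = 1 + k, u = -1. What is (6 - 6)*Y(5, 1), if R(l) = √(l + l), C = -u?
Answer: 0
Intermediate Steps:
C = 1 (C = -1*(-1) = 1)
R(l) = √2*√l (R(l) = √(2*l) = √2*√l)
Y(Q, Z) = (1 + Q)*(-3 + √2) (Y(Q, Z) = (-3 + √2*√1)*(1 + Q) = (-3 + √2*1)*(1 + Q) = (-3 + √2)*(1 + Q) = (1 + Q)*(-3 + √2))
(6 - 6)*Y(5, 1) = (6 - 6)*(-(1 + 5)*(3 - √2)) = 0*(-1*6*(3 - √2)) = 0*(-18 + 6*√2) = 0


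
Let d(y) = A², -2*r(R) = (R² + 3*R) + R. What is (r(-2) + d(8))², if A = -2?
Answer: 36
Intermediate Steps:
r(R) = -2*R - R²/2 (r(R) = -((R² + 3*R) + R)/2 = -(R² + 4*R)/2 = -2*R - R²/2)
d(y) = 4 (d(y) = (-2)² = 4)
(r(-2) + d(8))² = (-½*(-2)*(4 - 2) + 4)² = (-½*(-2)*2 + 4)² = (2 + 4)² = 6² = 36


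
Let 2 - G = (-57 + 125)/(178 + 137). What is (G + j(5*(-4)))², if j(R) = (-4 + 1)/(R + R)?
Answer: 877969/254016 ≈ 3.4564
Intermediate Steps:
j(R) = -3/(2*R) (j(R) = -3*1/(2*R) = -3/(2*R))
G = 562/315 (G = 2 - (-57 + 125)/(178 + 137) = 2 - 68/315 = 562/315 ≈ 1.7841)
(G + j(5*(-4)))² = (562/315 - 3/(2*(5*(-4))))² = (562/315 - 3/2/(-20))² = (562/315 - 3/2*(-1/20))² = (562/315 + 3/40)² = (937/504)² = 877969/254016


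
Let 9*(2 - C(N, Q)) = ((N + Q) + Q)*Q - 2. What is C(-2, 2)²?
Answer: 256/81 ≈ 3.1605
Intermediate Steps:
C(N, Q) = 20/9 - Q*(N + 2*Q)/9 (C(N, Q) = 2 - (((N + Q) + Q)*Q - 2)/9 = 2 - ((N + 2*Q)*Q - 2)/9 = 2 - (Q*(N + 2*Q) - 2)/9 = 2 - (-2 + Q*(N + 2*Q))/9 = 2 + (2/9 - Q*(N + 2*Q)/9) = 20/9 - Q*(N + 2*Q)/9)
C(-2, 2)² = (20/9 - 2/9*2² - ⅑*(-2)*2)² = (20/9 - 2/9*4 + 4/9)² = (20/9 - 8/9 + 4/9)² = (16/9)² = 256/81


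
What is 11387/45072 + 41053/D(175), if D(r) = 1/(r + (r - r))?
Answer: 323809654187/45072 ≈ 7.1843e+6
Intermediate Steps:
D(r) = 1/r (D(r) = 1/(r + 0) = 1/r)
11387/45072 + 41053/D(175) = 11387/45072 + 41053/(1/175) = 11387*(1/45072) + 41053/(1/175) = 11387/45072 + 41053*175 = 11387/45072 + 7184275 = 323809654187/45072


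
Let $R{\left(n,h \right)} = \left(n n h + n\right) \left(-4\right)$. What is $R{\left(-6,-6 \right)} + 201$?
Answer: $1089$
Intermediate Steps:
$R{\left(n,h \right)} = - 4 n - 4 h n^{2}$ ($R{\left(n,h \right)} = \left(n^{2} h + n\right) \left(-4\right) = \left(h n^{2} + n\right) \left(-4\right) = \left(n + h n^{2}\right) \left(-4\right) = - 4 n - 4 h n^{2}$)
$R{\left(-6,-6 \right)} + 201 = \left(-4\right) \left(-6\right) \left(1 - -36\right) + 201 = \left(-4\right) \left(-6\right) \left(1 + 36\right) + 201 = \left(-4\right) \left(-6\right) 37 + 201 = 888 + 201 = 1089$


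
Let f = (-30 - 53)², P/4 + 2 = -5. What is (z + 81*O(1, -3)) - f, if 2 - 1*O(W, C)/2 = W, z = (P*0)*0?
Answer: -6727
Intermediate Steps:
P = -28 (P = -8 + 4*(-5) = -8 - 20 = -28)
z = 0 (z = -28*0*0 = 0*0 = 0)
O(W, C) = 4 - 2*W
f = 6889 (f = (-83)² = 6889)
(z + 81*O(1, -3)) - f = (0 + 81*(4 - 2*1)) - 1*6889 = (0 + 81*(4 - 2)) - 6889 = (0 + 81*2) - 6889 = (0 + 162) - 6889 = 162 - 6889 = -6727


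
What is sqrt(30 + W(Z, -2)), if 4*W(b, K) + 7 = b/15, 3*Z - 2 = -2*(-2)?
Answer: sqrt(25455)/30 ≈ 5.3182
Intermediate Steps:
Z = 2 (Z = 2/3 + (-2*(-2))/3 = 2/3 + (1/3)*4 = 2/3 + 4/3 = 2)
W(b, K) = -7/4 + b/60 (W(b, K) = -7/4 + (b/15)/4 = -7/4 + b/60)
sqrt(30 + W(Z, -2)) = sqrt(30 + (-7/4 + (1/60)*2)) = sqrt(30 + (-7/4 + 1/30)) = sqrt(30 - 103/60) = sqrt(1697/60) = sqrt(25455)/30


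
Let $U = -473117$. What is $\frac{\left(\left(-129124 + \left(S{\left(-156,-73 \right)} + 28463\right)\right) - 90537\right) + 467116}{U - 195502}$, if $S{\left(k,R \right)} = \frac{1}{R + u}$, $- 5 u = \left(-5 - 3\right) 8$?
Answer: $- \frac{27683771}{67084773} \approx -0.41267$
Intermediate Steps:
$u = \frac{64}{5}$ ($u = - \frac{\left(-5 - 3\right) 8}{5} = - \frac{\left(-8\right) 8}{5} = \left(- \frac{1}{5}\right) \left(-64\right) = \frac{64}{5} \approx 12.8$)
$S{\left(k,R \right)} = \frac{1}{\frac{64}{5} + R}$ ($S{\left(k,R \right)} = \frac{1}{R + \frac{64}{5}} = \frac{1}{\frac{64}{5} + R}$)
$\frac{\left(\left(-129124 + \left(S{\left(-156,-73 \right)} + 28463\right)\right) - 90537\right) + 467116}{U - 195502} = \frac{\left(\left(-129124 + \left(\frac{5}{64 + 5 \left(-73\right)} + 28463\right)\right) - 90537\right) + 467116}{-473117 - 195502} = \frac{\left(\left(-129124 + \left(\frac{5}{64 - 365} + 28463\right)\right) - 90537\right) + 467116}{-668619} = \left(\left(\left(-129124 + \left(\frac{5}{-301} + 28463\right)\right) - 90537\right) + 467116\right) \left(- \frac{1}{668619}\right) = \left(\left(\left(-129124 + \left(5 \left(- \frac{1}{301}\right) + 28463\right)\right) - 90537\right) + 467116\right) \left(- \frac{1}{668619}\right) = \left(\left(\left(-129124 + \left(- \frac{5}{301} + 28463\right)\right) - 90537\right) + 467116\right) \left(- \frac{1}{668619}\right) = \left(\left(\left(-129124 + \frac{8567358}{301}\right) - 90537\right) + 467116\right) \left(- \frac{1}{668619}\right) = \left(\left(- \frac{30298966}{301} - 90537\right) + 467116\right) \left(- \frac{1}{668619}\right) = \left(- \frac{57550603}{301} + 467116\right) \left(- \frac{1}{668619}\right) = \frac{83051313}{301} \left(- \frac{1}{668619}\right) = - \frac{27683771}{67084773}$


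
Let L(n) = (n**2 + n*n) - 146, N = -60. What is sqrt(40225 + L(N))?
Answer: sqrt(47279) ≈ 217.44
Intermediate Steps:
L(n) = -146 + 2*n**2 (L(n) = (n**2 + n**2) - 146 = 2*n**2 - 146 = -146 + 2*n**2)
sqrt(40225 + L(N)) = sqrt(40225 + (-146 + 2*(-60)**2)) = sqrt(40225 + (-146 + 2*3600)) = sqrt(40225 + (-146 + 7200)) = sqrt(40225 + 7054) = sqrt(47279)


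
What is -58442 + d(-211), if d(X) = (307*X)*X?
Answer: 13609505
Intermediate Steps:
d(X) = 307*X**2
-58442 + d(-211) = -58442 + 307*(-211)**2 = -58442 + 307*44521 = -58442 + 13667947 = 13609505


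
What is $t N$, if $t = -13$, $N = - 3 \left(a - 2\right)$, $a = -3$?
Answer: $-195$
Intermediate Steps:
$N = 15$ ($N = - 3 \left(-3 - 2\right) = \left(-3\right) \left(-5\right) = 15$)
$t N = \left(-13\right) 15 = -195$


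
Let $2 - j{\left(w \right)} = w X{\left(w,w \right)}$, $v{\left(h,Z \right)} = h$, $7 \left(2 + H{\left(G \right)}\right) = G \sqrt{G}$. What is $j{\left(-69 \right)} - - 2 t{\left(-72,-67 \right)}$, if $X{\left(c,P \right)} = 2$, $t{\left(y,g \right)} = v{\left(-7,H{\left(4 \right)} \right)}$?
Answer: $126$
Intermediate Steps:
$H{\left(G \right)} = -2 + \frac{G^{\frac{3}{2}}}{7}$ ($H{\left(G \right)} = -2 + \frac{G \sqrt{G}}{7} = -2 + \frac{G^{\frac{3}{2}}}{7}$)
$t{\left(y,g \right)} = -7$
$j{\left(w \right)} = 2 - 2 w$ ($j{\left(w \right)} = 2 - w 2 = 2 - 2 w$)
$j{\left(-69 \right)} - - 2 t{\left(-72,-67 \right)} = \left(2 - -138\right) - \left(-2\right) \left(-7\right) = \left(2 + 138\right) - 14 = 140 - 14 = 126$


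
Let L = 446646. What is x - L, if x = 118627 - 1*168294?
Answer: -496313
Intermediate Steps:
x = -49667 (x = 118627 - 168294 = -49667)
x - L = -49667 - 1*446646 = -49667 - 446646 = -496313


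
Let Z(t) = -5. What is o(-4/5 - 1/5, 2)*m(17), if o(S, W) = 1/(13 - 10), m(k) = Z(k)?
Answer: -5/3 ≈ -1.6667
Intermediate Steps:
m(k) = -5
o(S, W) = 1/3
o(-4/5 - 1/5, 2)*m(17) = (1/3)*(-5) = -5/3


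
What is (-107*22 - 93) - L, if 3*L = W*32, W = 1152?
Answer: -14735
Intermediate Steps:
L = 12288 (L = (1152*32)/3 = (⅓)*36864 = 12288)
(-107*22 - 93) - L = (-107*22 - 93) - 1*12288 = (-2354 - 93) - 12288 = -2447 - 12288 = -14735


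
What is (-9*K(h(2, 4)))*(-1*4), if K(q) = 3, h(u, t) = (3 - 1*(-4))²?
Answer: 108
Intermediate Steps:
h(u, t) = 49 (h(u, t) = (3 + 4)² = 7² = 49)
(-9*K(h(2, 4)))*(-1*4) = (-9*3)*(-1*4) = -27*(-4) = 108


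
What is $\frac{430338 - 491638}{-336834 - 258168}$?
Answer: $\frac{30650}{297501} \approx 0.10302$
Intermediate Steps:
$\frac{430338 - 491638}{-336834 - 258168} = - \frac{61300}{-595002} = \left(-61300\right) \left(- \frac{1}{595002}\right) = \frac{30650}{297501}$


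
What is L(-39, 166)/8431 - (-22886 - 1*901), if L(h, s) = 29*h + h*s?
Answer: 200540592/8431 ≈ 23786.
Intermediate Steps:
L(-39, 166)/8431 - (-22886 - 1*901) = -39*(29 + 166)/8431 - (-22886 - 1*901) = -39*195*(1/8431) - (-22886 - 901) = -7605*1/8431 - 1*(-23787) = -7605/8431 + 23787 = 200540592/8431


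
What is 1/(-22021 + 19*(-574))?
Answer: -1/32927 ≈ -3.0370e-5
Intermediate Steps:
1/(-22021 + 19*(-574)) = 1/(-22021 - 10906) = 1/(-32927) = -1/32927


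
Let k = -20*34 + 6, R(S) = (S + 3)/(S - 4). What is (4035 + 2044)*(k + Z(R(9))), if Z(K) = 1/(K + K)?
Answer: -98303509/24 ≈ -4.0960e+6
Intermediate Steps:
R(S) = (3 + S)/(-4 + S)
Z(K) = 1/(2*K)
k = -674 (k = -680 + 6 = -674)
(4035 + 2044)*(k + Z(R(9))) = (4035 + 2044)*(-674 + 1/(2*(((3 + 9)/(-4 + 9))))) = 6079*(-674 + 1/(2*((12/5)))) = 6079*(-674 + 1/(2*(((⅕)*12)))) = 6079*(-674 + 1/(2*(12/5))) = 6079*(-674 + (½)*(5/12)) = 6079*(-674 + 5/24) = 6079*(-16171/24) = -98303509/24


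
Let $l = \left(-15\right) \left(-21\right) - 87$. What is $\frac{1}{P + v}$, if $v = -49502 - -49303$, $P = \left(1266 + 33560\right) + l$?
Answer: $\frac{1}{34855} \approx 2.869 \cdot 10^{-5}$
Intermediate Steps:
$l = 228$ ($l = 315 - 87 = 228$)
$P = 35054$ ($P = \left(1266 + 33560\right) + 228 = 34826 + 228 = 35054$)
$v = -199$ ($v = -49502 + 49303 = -199$)
$\frac{1}{P + v} = \frac{1}{35054 - 199} = \frac{1}{34855}$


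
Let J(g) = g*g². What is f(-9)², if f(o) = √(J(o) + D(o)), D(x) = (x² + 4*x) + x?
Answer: -693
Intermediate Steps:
J(g) = g³
D(x) = x² + 5*x
f(o) = √(o³ + o*(5 + o))
f(-9)² = (√(-9*(5 - 9 + (-9)²)))² = (√(-9*(5 - 9 + 81)))² = (√(-9*77))² = (√(-693))² = (3*I*√77)² = -693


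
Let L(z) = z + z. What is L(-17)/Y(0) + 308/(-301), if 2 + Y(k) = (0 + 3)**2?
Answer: -1770/301 ≈ -5.8804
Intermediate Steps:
Y(k) = 7 (Y(k) = -2 + (0 + 3)**2 = -2 + 3**2 = -2 + 9 = 7)
L(z) = 2*z
L(-17)/Y(0) + 308/(-301) = (2*(-17))/7 + 308/(-301) = -34*1/7 + 308*(-1/301) = -34/7 - 44/43 = -1770/301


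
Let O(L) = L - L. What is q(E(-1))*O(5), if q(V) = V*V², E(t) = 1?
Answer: 0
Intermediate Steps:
O(L) = 0
q(V) = V³
q(E(-1))*O(5) = 1³*0 = 1*0 = 0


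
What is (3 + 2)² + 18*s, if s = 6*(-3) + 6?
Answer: -191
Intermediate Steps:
s = -12 (s = -18 + 6 = -12)
(3 + 2)² + 18*s = (3 + 2)² + 18*(-12) = 5² - 216 = 25 - 216 = -191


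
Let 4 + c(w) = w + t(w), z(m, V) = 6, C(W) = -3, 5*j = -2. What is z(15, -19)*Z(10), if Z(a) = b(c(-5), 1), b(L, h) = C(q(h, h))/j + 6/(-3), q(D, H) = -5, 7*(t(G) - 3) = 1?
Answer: 33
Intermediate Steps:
j = -⅖ (j = (⅕)*(-2) = -⅖ ≈ -0.40000)
t(G) = 22/7 (t(G) = 3 + (⅐)*1 = 3 + ⅐ = 22/7)
c(w) = -6/7 + w (c(w) = -4 + (w + 22/7) = -4 + (22/7 + w) = -6/7 + w)
b(L, h) = 11/2 (b(L, h) = -3/(-⅖) + 6/(-3) = -3*(-5/2) + 6*(-⅓) = 15/2 - 2 = 11/2)
Z(a) = 11/2
z(15, -19)*Z(10) = 6*(11/2) = 33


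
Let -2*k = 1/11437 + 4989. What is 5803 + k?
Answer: 37839314/11437 ≈ 3308.5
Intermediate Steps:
k = -28529597/11437 (k = -(1/11437 + 4989)/2 = -1/2*57059194/11437 = -28529597/11437 ≈ -2494.5)
5803 + k = 5803 - 28529597/11437 = 37839314/11437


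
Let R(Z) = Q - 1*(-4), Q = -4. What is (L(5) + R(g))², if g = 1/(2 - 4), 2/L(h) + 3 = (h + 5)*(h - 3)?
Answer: 4/289 ≈ 0.013841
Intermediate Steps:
L(h) = 2/(-3 + (-3 + h)*(5 + h)) (L(h) = 2/(-3 + (h + 5)*(h - 3)) = 2/(-3 + (5 + h)*(-3 + h)) = 2/(-3 + (-3 + h)*(5 + h)))
g = -½ (g = 1/(-2) = -½ ≈ -0.50000)
R(Z) = 0 (R(Z) = -4 - 1*(-4) = -4 + 4 = 0)
(L(5) + R(g))² = (2/(-18 + 5² + 2*5) + 0)² = (2/(-18 + 25 + 10) + 0)² = (2/17 + 0)² = (2/17)² = 4/289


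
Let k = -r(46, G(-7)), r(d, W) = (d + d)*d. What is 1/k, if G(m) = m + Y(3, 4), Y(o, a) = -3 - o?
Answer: -1/4232 ≈ -0.00023629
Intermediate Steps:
G(m) = -6 + m (G(m) = m + (-3 - 1*3) = m + (-3 - 3) = m - 6 = -6 + m)
r(d, W) = 2*d² (r(d, W) = (2*d)*d = 2*d²)
k = -4232 (k = -2*46² = -2*2116 = -1*4232 = -4232)
1/k = 1/(-4232) = -1/4232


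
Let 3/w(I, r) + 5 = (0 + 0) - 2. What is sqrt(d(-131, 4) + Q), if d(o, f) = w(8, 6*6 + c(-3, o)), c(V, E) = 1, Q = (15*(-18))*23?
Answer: I*sqrt(304311)/7 ≈ 78.806*I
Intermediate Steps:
Q = -6210 (Q = -270*23 = -6210)
w(I, r) = -3/7 (w(I, r) = 3/(-5 + ((0 + 0) - 2)) = 3/(-5 + (0 - 2)) = 3/(-5 - 2) = 3/(-7) = 3*(-1/7) = -3/7)
d(o, f) = -3/7
sqrt(d(-131, 4) + Q) = sqrt(-3/7 - 6210) = sqrt(-43473/7) = I*sqrt(304311)/7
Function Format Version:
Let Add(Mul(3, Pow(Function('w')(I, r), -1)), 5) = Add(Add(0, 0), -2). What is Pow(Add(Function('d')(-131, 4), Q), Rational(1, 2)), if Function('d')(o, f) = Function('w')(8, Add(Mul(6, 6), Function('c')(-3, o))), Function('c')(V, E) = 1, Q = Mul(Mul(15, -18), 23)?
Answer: Mul(Rational(1, 7), I, Pow(304311, Rational(1, 2))) ≈ Mul(78.806, I)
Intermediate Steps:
Q = -6210 (Q = Mul(-270, 23) = -6210)
Function('w')(I, r) = Rational(-3, 7) (Function('w')(I, r) = Mul(3, Pow(Add(-5, Add(Add(0, 0), -2)), -1)) = Mul(3, Pow(Add(-5, Add(0, -2)), -1)) = Mul(3, Pow(Add(-5, -2), -1)) = Mul(3, Pow(-7, -1)) = Mul(3, Rational(-1, 7)) = Rational(-3, 7))
Function('d')(o, f) = Rational(-3, 7)
Pow(Add(Function('d')(-131, 4), Q), Rational(1, 2)) = Pow(Add(Rational(-3, 7), -6210), Rational(1, 2)) = Pow(Rational(-43473, 7), Rational(1, 2)) = Mul(Rational(1, 7), I, Pow(304311, Rational(1, 2)))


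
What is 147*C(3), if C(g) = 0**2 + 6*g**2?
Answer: 7938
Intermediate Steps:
C(g) = 6*g**2 (C(g) = 0 + 6*g**2 = 6*g**2)
147*C(3) = 147*(6*3**2) = 147*(6*9) = 147*54 = 7938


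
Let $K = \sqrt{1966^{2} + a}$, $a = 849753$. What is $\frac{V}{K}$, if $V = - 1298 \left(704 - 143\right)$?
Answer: $- \frac{728178 \sqrt{4714909}}{4714909} \approx -335.35$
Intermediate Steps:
$K = \sqrt{4714909}$ ($K = \sqrt{1966^{2} + 849753} = \sqrt{3865156 + 849753} = \sqrt{4714909} \approx 2171.4$)
$V = -728178$ ($V = \left(-1298\right) 561 = -728178$)
$\frac{V}{K} = - \frac{728178}{\sqrt{4714909}} = - 728178 \frac{\sqrt{4714909}}{4714909} = - \frac{728178 \sqrt{4714909}}{4714909}$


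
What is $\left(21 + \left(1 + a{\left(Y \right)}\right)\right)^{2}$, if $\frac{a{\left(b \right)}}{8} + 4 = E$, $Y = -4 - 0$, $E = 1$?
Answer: $4$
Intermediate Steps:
$Y = -4$ ($Y = -4 + 0 = -4$)
$a{\left(b \right)} = -24$ ($a{\left(b \right)} = -32 + 8 \cdot 1 = -32 + 8 = -24$)
$\left(21 + \left(1 + a{\left(Y \right)}\right)\right)^{2} = \left(21 + \left(1 - 24\right)\right)^{2} = \left(21 - 23\right)^{2} = \left(-2\right)^{2} = 4$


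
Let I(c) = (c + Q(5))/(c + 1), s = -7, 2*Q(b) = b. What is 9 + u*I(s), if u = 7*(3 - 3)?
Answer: 9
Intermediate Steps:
Q(b) = b/2
u = 0 (u = 7*0 = 0)
I(c) = (5/2 + c)/(1 + c) (I(c) = (c + (1/2)*5)/(c + 1) = (c + 5/2)/(1 + c) = (5/2 + c)/(1 + c))
9 + u*I(s) = 9 + 0*((5/2 - 7)/(1 - 7)) = 9 + 0*(-9/2/(-6)) = 9 + 0*(-1/6*(-9/2)) = 9 + 0*(3/4) = 9 + 0 = 9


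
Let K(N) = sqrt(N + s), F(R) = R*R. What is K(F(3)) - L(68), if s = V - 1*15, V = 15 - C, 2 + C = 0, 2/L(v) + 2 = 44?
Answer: -1/21 + sqrt(11) ≈ 3.2690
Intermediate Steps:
L(v) = 1/21 (L(v) = 2/(-2 + 44) = 2/42 = 2*(1/42) = 1/21)
C = -2 (C = -2 + 0 = -2)
F(R) = R**2
V = 17 (V = 15 - 1*(-2) = 15 + 2 = 17)
s = 2 (s = 17 - 1*15 = 17 - 15 = 2)
K(N) = sqrt(2 + N) (K(N) = sqrt(N + 2) = sqrt(2 + N))
K(F(3)) - L(68) = sqrt(2 + 3**2) - 1*1/21 = sqrt(2 + 9) - 1/21 = sqrt(11) - 1/21 = -1/21 + sqrt(11)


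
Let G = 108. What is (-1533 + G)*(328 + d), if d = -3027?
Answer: 3846075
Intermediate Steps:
(-1533 + G)*(328 + d) = (-1533 + 108)*(328 - 3027) = -1425*(-2699) = 3846075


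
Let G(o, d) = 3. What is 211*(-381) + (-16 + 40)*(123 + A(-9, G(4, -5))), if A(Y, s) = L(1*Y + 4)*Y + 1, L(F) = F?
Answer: -76335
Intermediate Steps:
A(Y, s) = 1 + Y*(4 + Y) (A(Y, s) = (1*Y + 4)*Y + 1 = (Y + 4)*Y + 1 = (4 + Y)*Y + 1 = Y*(4 + Y) + 1 = 1 + Y*(4 + Y))
211*(-381) + (-16 + 40)*(123 + A(-9, G(4, -5))) = 211*(-381) + (-16 + 40)*(123 + (1 - 9*(4 - 9))) = -80391 + 24*(123 + (1 - 9*(-5))) = -80391 + 24*(123 + (1 + 45)) = -80391 + 24*(123 + 46) = -80391 + 24*169 = -80391 + 4056 = -76335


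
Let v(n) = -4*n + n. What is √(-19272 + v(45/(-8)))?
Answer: I*√308082/4 ≈ 138.76*I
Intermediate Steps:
v(n) = -3*n
√(-19272 + v(45/(-8))) = √(-19272 - 135/(-8)) = √(-19272 - 135*(-1)/8) = √(-19272 - 3*(-45/8)) = √(-19272 + 135/8) = √(-154041/8) = I*√308082/4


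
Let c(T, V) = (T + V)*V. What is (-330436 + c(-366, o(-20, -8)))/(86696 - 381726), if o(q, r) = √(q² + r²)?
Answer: 164986/147515 + 732*√29/147515 ≈ 1.1452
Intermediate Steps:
c(T, V) = V*(T + V)
(-330436 + c(-366, o(-20, -8)))/(86696 - 381726) = (-330436 + √((-20)² + (-8)²)*(-366 + √((-20)² + (-8)²)))/(86696 - 381726) = (-330436 + √(400 + 64)*(-366 + √(400 + 64)))/(-295030) = (-330436 + √464*(-366 + √464))*(-1/295030) = (-330436 + (4*√29)*(-366 + 4*√29))*(-1/295030) = (-330436 + 4*√29*(-366 + 4*√29))*(-1/295030) = 165218/147515 - 2*√29*(-366 + 4*√29)/147515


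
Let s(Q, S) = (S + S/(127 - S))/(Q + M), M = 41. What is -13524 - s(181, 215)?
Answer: -88074523/6512 ≈ -13525.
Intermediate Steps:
s(Q, S) = (S + S/(127 - S))/(41 + Q) (s(Q, S) = (S + S/(127 - S))/(Q + 41) = (S + S/(127 - S))/(41 + Q))
-13524 - s(181, 215) = -13524 - 215*(-128 + 215)/(-5207 - 127*181 + 41*215 + 181*215) = -13524 - 215*87/(-5207 - 22987 + 8815 + 38915) = -13524 - 215*87/19536 = -13524 - 1*6235/6512 = -13524 - 6235/6512 = -88074523/6512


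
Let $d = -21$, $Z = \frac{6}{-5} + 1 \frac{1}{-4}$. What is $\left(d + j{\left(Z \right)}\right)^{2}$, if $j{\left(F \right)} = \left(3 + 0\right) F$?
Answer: $\frac{257049}{400} \approx 642.62$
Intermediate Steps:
$Z = - \frac{29}{20}$ ($Z = 6 \left(- \frac{1}{5}\right) + 1 \left(- \frac{1}{4}\right) = - \frac{6}{5} - \frac{1}{4} = - \frac{29}{20} \approx -1.45$)
$j{\left(F \right)} = 3 F$
$\left(d + j{\left(Z \right)}\right)^{2} = \left(-21 + 3 \left(- \frac{29}{20}\right)\right)^{2} = \left(-21 - \frac{87}{20}\right)^{2} = \left(- \frac{507}{20}\right)^{2} = \frac{257049}{400}$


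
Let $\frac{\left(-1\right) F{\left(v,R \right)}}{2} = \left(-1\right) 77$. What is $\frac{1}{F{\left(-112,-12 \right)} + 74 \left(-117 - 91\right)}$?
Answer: $- \frac{1}{15238} \approx -6.5625 \cdot 10^{-5}$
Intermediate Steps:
$F{\left(v,R \right)} = 154$ ($F{\left(v,R \right)} = - 2 \left(\left(-1\right) 77\right) = \left(-2\right) \left(-77\right) = 154$)
$\frac{1}{F{\left(-112,-12 \right)} + 74 \left(-117 - 91\right)} = \frac{1}{154 + 74 \left(-117 - 91\right)} = \frac{1}{154 + 74 \left(-208\right)} = \frac{1}{154 - 15392} = \frac{1}{-15238} = - \frac{1}{15238}$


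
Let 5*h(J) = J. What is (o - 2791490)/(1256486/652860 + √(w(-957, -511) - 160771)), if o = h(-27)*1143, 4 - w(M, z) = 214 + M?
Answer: -573737185113970878/17051999230344649 + 596218435658665560*I*√40006/17051999230344649 ≈ -33.646 + 6993.5*I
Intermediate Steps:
w(M, z) = -210 - M (w(M, z) = 4 - (214 + M) = 4 + (-214 - M) = -210 - M)
h(J) = J/5
o = -30861/5 (o = ((⅕)*(-27))*1143 = -27/5*1143 = -30861/5 ≈ -6172.2)
(o - 2791490)/(1256486/652860 + √(w(-957, -511) - 160771)) = (-30861/5 - 2791490)/(1256486/652860 + √((-210 - 1*(-957)) - 160771)) = -13988311/(5*(1256486*(1/652860) + √((-210 + 957) - 160771))) = -13988311/(5*(628243/326430 + √(747 - 160771))) = -13988311/(5*(628243/326430 + √(-160024))) = -13988311/(5*(628243/326430 + 2*I*√40006))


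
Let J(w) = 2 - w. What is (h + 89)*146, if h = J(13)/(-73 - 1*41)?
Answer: 741461/57 ≈ 13008.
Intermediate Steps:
h = 11/114 (h = (2 - 1*13)/(-73 - 1*41) = (2 - 13)/(-73 - 41) = -11/(-114) = -11*(-1/114) = 11/114 ≈ 0.096491)
(h + 89)*146 = (11/114 + 89)*146 = (10157/114)*146 = 741461/57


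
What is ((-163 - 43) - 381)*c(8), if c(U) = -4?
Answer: 2348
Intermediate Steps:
((-163 - 43) - 381)*c(8) = ((-163 - 43) - 381)*(-4) = (-206 - 381)*(-4) = -587*(-4) = 2348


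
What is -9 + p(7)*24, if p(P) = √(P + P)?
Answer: -9 + 24*√14 ≈ 80.800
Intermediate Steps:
p(P) = √2*√P (p(P) = √(2*P) = √2*√P)
-9 + p(7)*24 = -9 + (√2*√7)*24 = -9 + √14*24 = -9 + 24*√14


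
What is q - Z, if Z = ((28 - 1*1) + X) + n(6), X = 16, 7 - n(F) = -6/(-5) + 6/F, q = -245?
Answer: -1464/5 ≈ -292.80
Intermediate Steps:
n(F) = 29/5 - 6/F (n(F) = 7 - (-6/(-5) + 6/F) = 7 - (-6*(-1/5) + 6/F) = 7 - (6/5 + 6/F) = 7 + (-6/5 - 6/F) = 29/5 - 6/F)
Z = 239/5 (Z = ((28 - 1*1) + 16) + (29/5 - 6/6) = ((28 - 1) + 16) + (29/5 - 6*1/6) = (27 + 16) + (29/5 - 1) = 43 + 24/5 = 239/5 ≈ 47.800)
q - Z = -245 - 1*239/5 = -245 - 239/5 = -1464/5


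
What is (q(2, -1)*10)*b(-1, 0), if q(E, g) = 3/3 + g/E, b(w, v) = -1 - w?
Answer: 0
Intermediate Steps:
q(E, g) = 1 + g/E (q(E, g) = 3*(⅓) + g/E = 1 + g/E)
(q(2, -1)*10)*b(-1, 0) = (((2 - 1)/2)*10)*(-1 - 1*(-1)) = (((½)*1)*10)*(-1 + 1) = ((½)*10)*0 = 5*0 = 0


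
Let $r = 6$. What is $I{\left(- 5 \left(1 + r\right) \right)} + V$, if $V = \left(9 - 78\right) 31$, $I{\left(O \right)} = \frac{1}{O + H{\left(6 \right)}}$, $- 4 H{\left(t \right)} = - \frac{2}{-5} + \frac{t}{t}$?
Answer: $- \frac{1512293}{707} \approx -2139.0$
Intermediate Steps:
$H{\left(t \right)} = - \frac{7}{20}$ ($H{\left(t \right)} = - \frac{- \frac{2}{-5} + \frac{t}{t}}{4} = - \frac{\left(-2\right) \left(- \frac{1}{5}\right) + 1}{4} = - \frac{\frac{2}{5} + 1}{4} = \left(- \frac{1}{4}\right) \frac{7}{5} = - \frac{7}{20}$)
$I{\left(O \right)} = \frac{1}{- \frac{7}{20} + O}$ ($I{\left(O \right)} = \frac{1}{O - \frac{7}{20}} = \frac{1}{- \frac{7}{20} + O}$)
$V = -2139$ ($V = \left(-69\right) 31 = -2139$)
$I{\left(- 5 \left(1 + r\right) \right)} + V = \frac{20}{-7 + 20 \left(- 5 \left(1 + 6\right)\right)} - 2139 = \frac{20}{-7 + 20 \left(\left(-5\right) 7\right)} - 2139 = \frac{20}{-7 + 20 \left(-35\right)} - 2139 = \frac{20}{-7 - 700} - 2139 = \frac{20}{-707} - 2139 = 20 \left(- \frac{1}{707}\right) - 2139 = - \frac{20}{707} - 2139 = - \frac{1512293}{707}$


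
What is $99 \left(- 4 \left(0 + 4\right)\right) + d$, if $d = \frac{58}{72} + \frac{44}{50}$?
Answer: $- \frac{1424083}{900} \approx -1582.3$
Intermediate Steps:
$d = \frac{1517}{900}$ ($d = 58 \cdot \frac{1}{72} + 44 \cdot \frac{1}{50} = \frac{29}{36} + \frac{22}{25} = \frac{1517}{900} \approx 1.6856$)
$99 \left(- 4 \left(0 + 4\right)\right) + d = 99 \left(- 4 \left(0 + 4\right)\right) + \frac{1517}{900} = 99 \left(\left(-4\right) 4\right) + \frac{1517}{900} = 99 \left(-16\right) + \frac{1517}{900} = -1584 + \frac{1517}{900} = - \frac{1424083}{900}$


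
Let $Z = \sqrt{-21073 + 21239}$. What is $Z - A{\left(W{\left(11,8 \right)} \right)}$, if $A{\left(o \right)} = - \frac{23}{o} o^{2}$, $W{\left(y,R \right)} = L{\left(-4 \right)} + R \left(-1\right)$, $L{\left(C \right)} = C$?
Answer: $-276 + \sqrt{166} \approx -263.12$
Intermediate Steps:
$W{\left(y,R \right)} = -4 - R$ ($W{\left(y,R \right)} = -4 + R \left(-1\right) = -4 - R$)
$Z = \sqrt{166} \approx 12.884$
$A{\left(o \right)} = - 23 o$
$Z - A{\left(W{\left(11,8 \right)} \right)} = \sqrt{166} - - 23 \left(-4 - 8\right) = \sqrt{166} - \left(-23\right) \left(-12\right) = \sqrt{166} - 276 = -276 + \sqrt{166}$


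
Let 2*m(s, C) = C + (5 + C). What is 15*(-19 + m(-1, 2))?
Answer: -435/2 ≈ -217.50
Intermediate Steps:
m(s, C) = 5/2 + C (m(s, C) = (C + (5 + C))/2 = (5 + 2*C)/2 = 5/2 + C)
15*(-19 + m(-1, 2)) = 15*(-19 + (5/2 + 2)) = 15*(-19 + 9/2) = 15*(-29/2) = -435/2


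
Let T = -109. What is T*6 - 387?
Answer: -1041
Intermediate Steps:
T*6 - 387 = -109*6 - 387 = -654 - 387 = -1041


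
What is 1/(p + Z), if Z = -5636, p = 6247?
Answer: 1/611 ≈ 0.0016367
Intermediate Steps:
1/(p + Z) = 1/(6247 - 5636) = 1/611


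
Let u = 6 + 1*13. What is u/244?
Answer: 19/244 ≈ 0.077869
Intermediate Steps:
u = 19 (u = 6 + 13 = 19)
u/244 = 19/244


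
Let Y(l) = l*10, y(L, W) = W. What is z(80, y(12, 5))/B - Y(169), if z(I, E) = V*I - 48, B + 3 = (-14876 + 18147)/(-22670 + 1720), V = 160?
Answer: -378898890/66121 ≈ -5730.4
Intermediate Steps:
B = -66121/20950 (B = -3 + (-14876 + 18147)/(-22670 + 1720) = -3 + 3271/(-20950) = -3 + 3271*(-1/20950) = -3 - 3271/20950 = -66121/20950 ≈ -3.1561)
z(I, E) = -48 + 160*I (z(I, E) = 160*I - 48 = -48 + 160*I)
Y(l) = 10*l
z(80, y(12, 5))/B - Y(169) = (-48 + 160*80)/(-66121/20950) - 10*169 = (-48 + 12800)*(-20950/66121) - 1*1690 = 12752*(-20950/66121) - 1690 = -267154400/66121 - 1690 = -378898890/66121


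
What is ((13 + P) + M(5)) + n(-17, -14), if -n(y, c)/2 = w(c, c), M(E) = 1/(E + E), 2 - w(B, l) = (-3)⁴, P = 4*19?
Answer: 2471/10 ≈ 247.10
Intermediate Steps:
P = 76
w(B, l) = -79 (w(B, l) = 2 - 1*(-3)⁴ = 2 - 1*81 = 2 - 81 = -79)
M(E) = 1/(2*E)
n(y, c) = 158 (n(y, c) = -2*(-79) = 158)
((13 + P) + M(5)) + n(-17, -14) = ((13 + 76) + (½)/5) + 158 = (89 + (½)*(⅕)) + 158 = (89 + ⅒) + 158 = 891/10 + 158 = 2471/10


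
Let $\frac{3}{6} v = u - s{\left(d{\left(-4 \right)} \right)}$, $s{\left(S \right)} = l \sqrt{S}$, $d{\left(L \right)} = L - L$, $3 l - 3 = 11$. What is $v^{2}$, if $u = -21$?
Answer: $1764$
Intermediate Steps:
$l = \frac{14}{3}$ ($l = 1 + \frac{1}{3} \cdot 11 = 1 + \frac{11}{3} = \frac{14}{3} \approx 4.6667$)
$d{\left(L \right)} = 0$
$s{\left(S \right)} = \frac{14 \sqrt{S}}{3}$
$v = -42$ ($v = 2 \left(-21 - \frac{14 \sqrt{0}}{3}\right) = 2 \left(-21 - \frac{14}{3} \cdot 0\right) = 2 \left(-21 - 0\right) = 2 \left(-21 + 0\right) = 2 \left(-21\right) = -42$)
$v^{2} = \left(-42\right)^{2} = 1764$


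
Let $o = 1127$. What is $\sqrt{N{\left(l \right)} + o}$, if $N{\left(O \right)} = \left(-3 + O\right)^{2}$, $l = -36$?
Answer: $2 \sqrt{662} \approx 51.459$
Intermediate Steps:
$\sqrt{N{\left(l \right)} + o} = \sqrt{\left(-3 - 36\right)^{2} + 1127} = \sqrt{\left(-39\right)^{2} + 1127} = \sqrt{1521 + 1127} = \sqrt{2648} = 2 \sqrt{662}$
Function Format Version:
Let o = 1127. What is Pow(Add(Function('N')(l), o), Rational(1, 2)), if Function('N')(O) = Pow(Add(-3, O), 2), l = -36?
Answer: Mul(2, Pow(662, Rational(1, 2))) ≈ 51.459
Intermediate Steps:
Pow(Add(Function('N')(l), o), Rational(1, 2)) = Pow(Add(Pow(Add(-3, -36), 2), 1127), Rational(1, 2)) = Pow(Add(Pow(-39, 2), 1127), Rational(1, 2)) = Pow(Add(1521, 1127), Rational(1, 2)) = Pow(2648, Rational(1, 2)) = Mul(2, Pow(662, Rational(1, 2)))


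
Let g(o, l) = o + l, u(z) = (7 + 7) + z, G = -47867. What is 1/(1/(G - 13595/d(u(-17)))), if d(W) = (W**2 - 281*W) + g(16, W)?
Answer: -8283710/173 ≈ -47883.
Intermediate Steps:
u(z) = 14 + z
g(o, l) = l + o
d(W) = 16 + W**2 - 280*W (d(W) = (W**2 - 281*W) + (W + 16) = (W**2 - 281*W) + (16 + W) = 16 + W**2 - 280*W)
1/(1/(G - 13595/d(u(-17)))) = 1/(1/(-47867 - 13595/(16 + (14 - 17)**2 - 280*(14 - 17)))) = 1/(1/(-47867 - 13595/(16 + (-3)**2 - 280*(-3)))) = 1/(1/(-47867 - 13595/(16 + 9 + 840))) = 1/(1/(-47867 - 13595/865)) = 1/(1/(-47867 - 13595*1/865)) = 1/(1/(-47867 - 2719/173)) = 1/(1/(-8283710/173)) = 1/(-173/8283710) = -8283710/173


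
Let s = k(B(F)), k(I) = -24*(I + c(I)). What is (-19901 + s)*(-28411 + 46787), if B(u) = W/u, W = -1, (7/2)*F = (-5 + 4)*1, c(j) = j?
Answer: -368787944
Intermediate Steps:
F = -2/7 (F = 2*((-5 + 4)*1)/7 = 2*(-1*1)/7 = (2/7)*(-1) = -2/7 ≈ -0.28571)
B(u) = -1/u
k(I) = -48*I (k(I) = -24*(I + I) = -48*I)
s = -168 (s = -(-48)/(-2/7) = -(-48)*(-7)/2 = -48*7/2 = -168)
(-19901 + s)*(-28411 + 46787) = (-19901 - 168)*(-28411 + 46787) = -20069*18376 = -368787944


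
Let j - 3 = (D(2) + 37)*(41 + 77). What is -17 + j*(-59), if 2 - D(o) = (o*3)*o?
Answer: -188168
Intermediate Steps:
D(o) = 2 - 3*o² (D(o) = 2 - o*3*o = 2 - 3*o*o = 2 - 3*o²)
j = 3189 (j = 3 + ((2 - 3*2²) + 37)*(41 + 77) = 3 + ((2 - 3*4) + 37)*118 = 3 + ((2 - 12) + 37)*118 = 3 + (-10 + 37)*118 = 3 + 27*118 = 3 + 3186 = 3189)
-17 + j*(-59) = -17 + 3189*(-59) = -17 - 188151 = -188168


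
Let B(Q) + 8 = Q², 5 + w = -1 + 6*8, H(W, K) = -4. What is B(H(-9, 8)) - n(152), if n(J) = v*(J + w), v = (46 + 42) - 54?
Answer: -6588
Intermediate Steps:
v = 34 (v = 88 - 54 = 34)
w = 42 (w = -5 + (-1 + 6*8) = -5 + (-1 + 48) = -5 + 47 = 42)
n(J) = 1428 + 34*J (n(J) = 34*(J + 42) = 34*(42 + J) = 1428 + 34*J)
B(Q) = -8 + Q²
B(H(-9, 8)) - n(152) = (-8 + (-4)²) - (1428 + 34*152) = (-8 + 16) - (1428 + 5168) = 8 - 1*6596 = 8 - 6596 = -6588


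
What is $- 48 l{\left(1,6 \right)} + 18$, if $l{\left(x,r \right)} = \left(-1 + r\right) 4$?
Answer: $-942$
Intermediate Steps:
$l{\left(x,r \right)} = -4 + 4 r$
$- 48 l{\left(1,6 \right)} + 18 = - 48 \left(-4 + 4 \cdot 6\right) + 18 = - 48 \left(-4 + 24\right) + 18 = \left(-48\right) 20 + 18 = -960 + 18 = -942$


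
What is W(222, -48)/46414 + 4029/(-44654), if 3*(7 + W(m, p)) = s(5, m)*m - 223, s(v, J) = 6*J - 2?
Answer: 6306319223/3108856134 ≈ 2.0285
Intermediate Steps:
s(v, J) = -2 + 6*J
W(m, p) = -244/3 + m*(-2 + 6*m)/3 (W(m, p) = -7 + ((-2 + 6*m)*m - 223)/3 = -7 + (m*(-2 + 6*m) - 223)/3 = -7 + (-223 + m*(-2 + 6*m))/3 = -7 + (-223/3 + m*(-2 + 6*m)/3) = -244/3 + m*(-2 + 6*m)/3)
W(222, -48)/46414 + 4029/(-44654) = (-244/3 + (2/3)*222*(-1 + 3*222))/46414 + 4029/(-44654) = (-244/3 + (2/3)*222*(-1 + 666))*(1/46414) + 4029*(-1/44654) = (-244/3 + (2/3)*222*665)*(1/46414) - 4029/44654 = (-244/3 + 98420)*(1/46414) - 4029/44654 = (295016/3)*(1/46414) - 4029/44654 = 147508/69621 - 4029/44654 = 6306319223/3108856134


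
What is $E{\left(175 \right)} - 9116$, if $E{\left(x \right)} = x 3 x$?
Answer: $82759$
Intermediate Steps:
$E{\left(x \right)} = 3 x^{2}$ ($E{\left(x \right)} = 3 x x = 3 x^{2}$)
$E{\left(175 \right)} - 9116 = 3 \cdot 175^{2} - 9116 = 3 \cdot 30625 - 9116 = 91875 - 9116 = 82759$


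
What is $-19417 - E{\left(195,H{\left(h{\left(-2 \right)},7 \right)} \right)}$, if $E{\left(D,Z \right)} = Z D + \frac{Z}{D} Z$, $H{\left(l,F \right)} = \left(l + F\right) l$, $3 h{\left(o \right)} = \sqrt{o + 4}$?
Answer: $- \frac{307376851}{15795} - \frac{2395603 \sqrt{2}}{5265} \approx -20104.0$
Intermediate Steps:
$h{\left(o \right)} = \frac{\sqrt{4 + o}}{3}$ ($h{\left(o \right)} = \frac{\sqrt{o + 4}}{3} = \frac{\sqrt{4 + o}}{3}$)
$H{\left(l,F \right)} = l \left(F + l\right)$ ($H{\left(l,F \right)} = \left(F + l\right) l = l \left(F + l\right)$)
$E{\left(D,Z \right)} = D Z + \frac{Z^{2}}{D}$
$-19417 - E{\left(195,H{\left(h{\left(-2 \right)},7 \right)} \right)} = -19417 - \frac{\frac{\sqrt{4 - 2}}{3} \left(7 + \frac{\sqrt{4 - 2}}{3}\right) \left(\frac{\sqrt{4 - 2}}{3} \left(7 + \frac{\sqrt{4 - 2}}{3}\right) + 195^{2}\right)}{195} = -19417 - \frac{\sqrt{2}}{3} \left(7 + \frac{\sqrt{2}}{3}\right) \frac{1}{195} \left(\frac{\sqrt{2}}{3} \left(7 + \frac{\sqrt{2}}{3}\right) + 38025\right) = -19417 - \frac{\sqrt{2} \left(7 + \frac{\sqrt{2}}{3}\right)}{3} \cdot \frac{1}{195} \left(\frac{\sqrt{2} \left(7 + \frac{\sqrt{2}}{3}\right)}{3} + 38025\right) = -19417 - \frac{\sqrt{2} \left(7 + \frac{\sqrt{2}}{3}\right)}{3} \cdot \frac{1}{195} \left(38025 + \frac{\sqrt{2} \left(7 + \frac{\sqrt{2}}{3}\right)}{3}\right) = -19417 - \frac{\sqrt{2} \left(7 + \frac{\sqrt{2}}{3}\right) \left(38025 + \frac{\sqrt{2} \left(7 + \frac{\sqrt{2}}{3}\right)}{3}\right)}{585}$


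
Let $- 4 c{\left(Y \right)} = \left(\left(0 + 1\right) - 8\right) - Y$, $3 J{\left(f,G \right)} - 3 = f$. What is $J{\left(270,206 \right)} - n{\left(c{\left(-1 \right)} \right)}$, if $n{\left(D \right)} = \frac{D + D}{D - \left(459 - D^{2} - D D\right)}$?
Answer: $\frac{13742}{151} \approx 91.007$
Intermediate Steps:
$J{\left(f,G \right)} = 1 + \frac{f}{3}$
$c{\left(Y \right)} = \frac{7}{4} + \frac{Y}{4}$ ($c{\left(Y \right)} = - \frac{\left(\left(0 + 1\right) - 8\right) - Y}{4} = - \frac{\left(1 - 8\right) - Y}{4} = - \frac{-7 - Y}{4} = \frac{7}{4} + \frac{Y}{4}$)
$n{\left(D \right)} = \frac{2 D}{-459 + D + 2 D^{2}}$ ($n{\left(D \right)} = \frac{2 D}{D + \left(\left(D^{2} + D^{2}\right) - 459\right)} = \frac{2 D}{D + \left(2 D^{2} - 459\right)} = \frac{2 D}{D + \left(-459 + 2 D^{2}\right)} = \frac{2 D}{-459 + D + 2 D^{2}}$)
$J{\left(270,206 \right)} - n{\left(c{\left(-1 \right)} \right)} = \left(1 + \frac{1}{3} \cdot 270\right) - \frac{2 \left(\frac{7}{4} + \frac{1}{4} \left(-1\right)\right)}{-459 + \left(\frac{7}{4} + \frac{1}{4} \left(-1\right)\right) + 2 \left(\frac{7}{4} + \frac{1}{4} \left(-1\right)\right)^{2}} = \left(1 + 90\right) - \frac{2 \left(\frac{7}{4} - \frac{1}{4}\right)}{-459 + \left(\frac{7}{4} - \frac{1}{4}\right) + 2 \left(\frac{7}{4} - \frac{1}{4}\right)^{2}} = 91 - 2 \cdot \frac{3}{2} \frac{1}{-459 + \frac{3}{2} + 2 \left(\frac{3}{2}\right)^{2}} = 91 - 2 \cdot \frac{3}{2} \frac{1}{-459 + \frac{3}{2} + 2 \cdot \frac{9}{4}} = 91 - 2 \cdot \frac{3}{2} \frac{1}{-459 + \frac{3}{2} + \frac{9}{2}} = 91 - 2 \cdot \frac{3}{2} \frac{1}{-453} = 91 - 2 \cdot \frac{3}{2} \left(- \frac{1}{453}\right) = 91 - - \frac{1}{151} = 91 + \frac{1}{151} = \frac{13742}{151}$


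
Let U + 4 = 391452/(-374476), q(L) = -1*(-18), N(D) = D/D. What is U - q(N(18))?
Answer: -2157481/93619 ≈ -23.045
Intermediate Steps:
N(D) = 1
q(L) = 18
U = -472339/93619 (U = -4 + 391452/(-374476) = -4 + 391452*(-1/374476) = -4 - 97863/93619 = -472339/93619 ≈ -5.0453)
U - q(N(18)) = -472339/93619 - 1*18 = -472339/93619 - 18 = -2157481/93619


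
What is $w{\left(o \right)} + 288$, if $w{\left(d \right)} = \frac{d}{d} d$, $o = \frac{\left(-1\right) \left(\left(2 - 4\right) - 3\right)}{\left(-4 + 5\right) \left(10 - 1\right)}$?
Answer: $\frac{2597}{9} \approx 288.56$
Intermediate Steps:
$o = \frac{5}{9}$ ($o = \frac{\left(-1\right) \left(-2 - 3\right)}{1 \cdot 9} = \frac{\left(-1\right) \left(-5\right)}{9} = 5 \cdot \frac{1}{9} = \frac{5}{9} \approx 0.55556$)
$w{\left(d \right)} = d$ ($w{\left(d \right)} = 1 d = d$)
$w{\left(o \right)} + 288 = \frac{5}{9} + 288 = \frac{2597}{9}$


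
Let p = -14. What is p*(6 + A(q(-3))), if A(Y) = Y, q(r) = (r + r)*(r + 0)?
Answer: -336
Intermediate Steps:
q(r) = 2*r² (q(r) = (2*r)*r = 2*r²)
p*(6 + A(q(-3))) = -14*(6 + 2*(-3)²) = -14*(6 + 2*9) = -14*(6 + 18) = -14*24 = -336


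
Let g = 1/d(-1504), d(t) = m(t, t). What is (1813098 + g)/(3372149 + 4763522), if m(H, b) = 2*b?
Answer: 175928993/789422528 ≈ 0.22286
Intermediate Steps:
d(t) = 2*t
g = -1/3008 (g = 1/(2*(-1504)) = 1/(-3008) = -1/3008 ≈ -0.00033245)
(1813098 + g)/(3372149 + 4763522) = (1813098 - 1/3008)/(3372149 + 4763522) = (5453798783/3008)/8135671 = (5453798783/3008)*(1/8135671) = 175928993/789422528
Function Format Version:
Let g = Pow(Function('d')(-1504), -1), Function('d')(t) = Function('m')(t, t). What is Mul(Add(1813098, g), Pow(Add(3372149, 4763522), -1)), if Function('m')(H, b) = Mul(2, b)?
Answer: Rational(175928993, 789422528) ≈ 0.22286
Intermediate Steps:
Function('d')(t) = Mul(2, t)
g = Rational(-1, 3008) (g = Pow(Mul(2, -1504), -1) = Pow(-3008, -1) = Rational(-1, 3008) ≈ -0.00033245)
Mul(Add(1813098, g), Pow(Add(3372149, 4763522), -1)) = Mul(Add(1813098, Rational(-1, 3008)), Pow(Add(3372149, 4763522), -1)) = Mul(Rational(5453798783, 3008), Pow(8135671, -1)) = Mul(Rational(5453798783, 3008), Rational(1, 8135671)) = Rational(175928993, 789422528)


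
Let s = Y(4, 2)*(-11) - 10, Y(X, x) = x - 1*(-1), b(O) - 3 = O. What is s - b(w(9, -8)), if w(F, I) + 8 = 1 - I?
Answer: -47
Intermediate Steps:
w(F, I) = -7 - I (w(F, I) = -8 + (1 - I) = -7 - I)
b(O) = 3 + O
Y(X, x) = 1 + x (Y(X, x) = x + 1 = 1 + x)
s = -43 (s = (1 + 2)*(-11) - 10 = 3*(-11) - 10 = -33 - 10 = -43)
s - b(w(9, -8)) = -43 - (3 + (-7 - 1*(-8))) = -43 - (3 + (-7 + 8)) = -43 - (3 + 1) = -43 - 1*4 = -43 - 4 = -47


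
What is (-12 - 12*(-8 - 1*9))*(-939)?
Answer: -180288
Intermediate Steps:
(-12 - 12*(-8 - 1*9))*(-939) = (-12 - 12*(-8 - 9))*(-939) = (-12 - 12*(-17))*(-939) = (-12 + 204)*(-939) = 192*(-939) = -180288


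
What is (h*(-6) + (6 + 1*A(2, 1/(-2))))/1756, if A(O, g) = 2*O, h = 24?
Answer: -67/878 ≈ -0.076310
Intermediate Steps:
(h*(-6) + (6 + 1*A(2, 1/(-2))))/1756 = (24*(-6) + (6 + 1*(2*2)))/1756 = (-144 + (6 + 1*4))*(1/1756) = (-144 + (6 + 4))*(1/1756) = (-144 + 10)*(1/1756) = -134*1/1756 = -67/878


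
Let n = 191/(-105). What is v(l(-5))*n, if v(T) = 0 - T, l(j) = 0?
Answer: 0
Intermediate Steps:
v(T) = -T
n = -191/105 (n = 191*(-1/105) = -191/105 ≈ -1.8190)
v(l(-5))*n = -1*0*(-191/105) = 0*(-191/105) = 0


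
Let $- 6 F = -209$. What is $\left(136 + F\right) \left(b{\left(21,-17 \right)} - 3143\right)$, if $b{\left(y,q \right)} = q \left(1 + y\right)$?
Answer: $- \frac{3604925}{6} \approx -6.0082 \cdot 10^{5}$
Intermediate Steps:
$F = \frac{209}{6}$ ($F = \left(- \frac{1}{6}\right) \left(-209\right) = \frac{209}{6} \approx 34.833$)
$\left(136 + F\right) \left(b{\left(21,-17 \right)} - 3143\right) = \left(136 + \frac{209}{6}\right) \left(- 17 \left(1 + 21\right) - 3143\right) = \frac{1025 \left(\left(-17\right) 22 - 3143\right)}{6} = \frac{1025 \left(-374 - 3143\right)}{6} = \frac{1025}{6} \left(-3517\right) = - \frac{3604925}{6}$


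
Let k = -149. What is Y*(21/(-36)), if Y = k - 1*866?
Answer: 7105/12 ≈ 592.08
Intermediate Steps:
Y = -1015 (Y = -149 - 1*866 = -149 - 866 = -1015)
Y*(21/(-36)) = -21315/(-36) = -21315*(-1)/36 = -1015*(-7/12) = 7105/12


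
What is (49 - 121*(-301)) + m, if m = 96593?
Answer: 133063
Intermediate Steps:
(49 - 121*(-301)) + m = (49 - 121*(-301)) + 96593 = (49 + 36421) + 96593 = 36470 + 96593 = 133063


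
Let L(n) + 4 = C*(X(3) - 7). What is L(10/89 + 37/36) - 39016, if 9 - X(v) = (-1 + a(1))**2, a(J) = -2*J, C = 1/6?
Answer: -234127/6 ≈ -39021.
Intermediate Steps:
C = 1/6 (C = 1*(1/6) = 1/6 ≈ 0.16667)
X(v) = 0 (X(v) = 9 - (-1 - 2*1)**2 = 9 - (-1 - 2)**2 = 9 - 1*(-3)**2 = 9 - 1*9 = 9 - 9 = 0)
L(n) = -31/6 (L(n) = -4 + (0 - 7)/6 = -4 + (1/6)*(-7) = -4 - 7/6 = -31/6)
L(10/89 + 37/36) - 39016 = -31/6 - 39016 = -234127/6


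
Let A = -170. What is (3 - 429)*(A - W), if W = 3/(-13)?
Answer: 940182/13 ≈ 72322.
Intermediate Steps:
W = -3/13 (W = 3*(-1/13) = -3/13 ≈ -0.23077)
(3 - 429)*(A - W) = (3 - 429)*(-170 - 1*(-3/13)) = -426*(-170 + 3/13) = -426*(-2207/13) = 940182/13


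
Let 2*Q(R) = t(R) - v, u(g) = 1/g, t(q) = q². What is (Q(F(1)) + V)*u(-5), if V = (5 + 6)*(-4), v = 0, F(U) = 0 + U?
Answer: 87/10 ≈ 8.7000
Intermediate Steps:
F(U) = U
Q(R) = R²/2 (Q(R) = (R² - 1*0)/2 = (R² + 0)/2 = R²/2)
V = -44 (V = 11*(-4) = -44)
(Q(F(1)) + V)*u(-5) = ((½)*1² - 44)/(-5) = ((½)*1 - 44)*(-⅕) = (½ - 44)*(-⅕) = -87/2*(-⅕) = 87/10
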